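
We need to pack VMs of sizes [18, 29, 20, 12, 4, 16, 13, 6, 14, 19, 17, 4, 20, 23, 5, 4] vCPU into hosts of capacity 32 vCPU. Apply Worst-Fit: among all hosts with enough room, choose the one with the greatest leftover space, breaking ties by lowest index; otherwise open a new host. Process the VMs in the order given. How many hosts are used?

Put 18 vCPU in host 1; 14 vCPU remain.
Put 29 vCPU in host 2; 3 vCPU remain.
Put 20 vCPU in host 3; 12 vCPU remain.
Put 12 vCPU in host 1; 2 vCPU remain.
Put 4 vCPU in host 3; 8 vCPU remain.
Put 16 vCPU in host 4; 16 vCPU remain.
Put 13 vCPU in host 4; 3 vCPU remain.
Put 6 vCPU in host 3; 2 vCPU remain.
Put 14 vCPU in host 5; 18 vCPU remain.
Put 19 vCPU in host 6; 13 vCPU remain.
Put 17 vCPU in host 5; 1 vCPU remain.
Put 4 vCPU in host 6; 9 vCPU remain.
Put 20 vCPU in host 7; 12 vCPU remain.
Put 23 vCPU in host 8; 9 vCPU remain.
Put 5 vCPU in host 7; 7 vCPU remain.
Put 4 vCPU in host 6; 5 vCPU remain.

8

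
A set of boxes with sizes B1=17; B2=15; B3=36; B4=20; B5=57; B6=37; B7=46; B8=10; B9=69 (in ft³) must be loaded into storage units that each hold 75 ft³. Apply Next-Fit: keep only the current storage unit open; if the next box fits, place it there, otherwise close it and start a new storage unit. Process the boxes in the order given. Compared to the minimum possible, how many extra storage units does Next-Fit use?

Next-Fit: [17,15,36] [20] [57] [37] [46,10] [69] → 6 storage units.
Total size 307 ft³; any packing needs at least ⌈307/75⌉ = 5 storage units.
An optimal packing achieves that bound: [69] [57,17] [46,20] [37,36] [15,10] → 5 storage units.
Excess: 6 − 5 = 1.

1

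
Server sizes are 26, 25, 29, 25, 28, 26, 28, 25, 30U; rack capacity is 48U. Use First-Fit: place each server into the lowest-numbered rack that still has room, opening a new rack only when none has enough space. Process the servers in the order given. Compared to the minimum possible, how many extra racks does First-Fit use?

First-Fit: [26] [25] [29] [25] [28] [26] [28] [25] [30] → 9 racks.
9 servers exceed 24U (half the capacity), and no two of those can share a rack, so at least 9 racks are needed.
So 9 is already optimal.

0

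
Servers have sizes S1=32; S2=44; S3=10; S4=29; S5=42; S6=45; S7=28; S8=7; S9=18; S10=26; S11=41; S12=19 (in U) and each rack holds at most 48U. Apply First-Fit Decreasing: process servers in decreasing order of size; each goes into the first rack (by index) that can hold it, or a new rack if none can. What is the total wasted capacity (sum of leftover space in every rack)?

43

Sorted descending: 45, 44, 42, 41, 32, 29, 28, 26, 19, 18, 10, 7.
Put 45U in rack 1; 3U remain.
Put 44U in rack 2; 4U remain.
Put 42U in rack 3; 6U remain.
Put 41U in rack 4; 7U remain.
Put 32U in rack 5; 16U remain.
Put 29U in rack 6; 19U remain.
Put 28U in rack 7; 20U remain.
Put 26U in rack 8; 22U remain.
Put 19U in rack 6; 0U remain.
Put 18U in rack 7; 2U remain.
Put 10U in rack 5; 6U remain.
Put 7U in rack 4; 0U remain.
8 racks × 48U = 384U; used 341U; unused 43U.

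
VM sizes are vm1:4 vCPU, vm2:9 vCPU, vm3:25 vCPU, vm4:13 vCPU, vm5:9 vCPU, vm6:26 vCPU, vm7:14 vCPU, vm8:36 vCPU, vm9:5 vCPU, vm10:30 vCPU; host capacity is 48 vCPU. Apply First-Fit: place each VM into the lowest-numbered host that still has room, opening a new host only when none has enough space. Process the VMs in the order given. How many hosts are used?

4

vm1 (4 vCPU) → host 1 (remaining 44 vCPU)
vm2 (9 vCPU) → host 1 (remaining 35 vCPU)
vm3 (25 vCPU) → host 1 (remaining 10 vCPU)
vm4 (13 vCPU) → host 2 (remaining 35 vCPU)
vm5 (9 vCPU) → host 1 (remaining 1 vCPU)
vm6 (26 vCPU) → host 2 (remaining 9 vCPU)
vm7 (14 vCPU) → host 3 (remaining 34 vCPU)
vm8 (36 vCPU) → host 4 (remaining 12 vCPU)
vm9 (5 vCPU) → host 2 (remaining 4 vCPU)
vm10 (30 vCPU) → host 3 (remaining 4 vCPU)
Final hosts: [4,9,25,9] [13,26,5] [14,30] [36].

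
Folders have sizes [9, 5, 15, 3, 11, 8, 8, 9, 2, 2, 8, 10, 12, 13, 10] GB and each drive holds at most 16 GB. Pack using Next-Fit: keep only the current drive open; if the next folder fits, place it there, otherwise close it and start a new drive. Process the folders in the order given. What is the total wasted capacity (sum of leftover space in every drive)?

Put 9 GB in drive 1; 7 GB remain.
Put 5 GB in drive 1; 2 GB remain.
Put 15 GB in drive 2; 1 GB remain.
Put 3 GB in drive 3; 13 GB remain.
Put 11 GB in drive 3; 2 GB remain.
Put 8 GB in drive 4; 8 GB remain.
Put 8 GB in drive 4; 0 GB remain.
Put 9 GB in drive 5; 7 GB remain.
Put 2 GB in drive 5; 5 GB remain.
Put 2 GB in drive 5; 3 GB remain.
Put 8 GB in drive 6; 8 GB remain.
Put 10 GB in drive 7; 6 GB remain.
Put 12 GB in drive 8; 4 GB remain.
Put 13 GB in drive 9; 3 GB remain.
Put 10 GB in drive 10; 6 GB remain.
10 drives × 16 GB = 160 GB; used 125 GB; unused 35 GB.

35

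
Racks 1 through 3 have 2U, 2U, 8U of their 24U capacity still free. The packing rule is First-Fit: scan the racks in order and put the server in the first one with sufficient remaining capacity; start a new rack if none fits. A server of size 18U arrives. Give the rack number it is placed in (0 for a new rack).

0

No rack has ≥ 18U free, so a new rack is opened.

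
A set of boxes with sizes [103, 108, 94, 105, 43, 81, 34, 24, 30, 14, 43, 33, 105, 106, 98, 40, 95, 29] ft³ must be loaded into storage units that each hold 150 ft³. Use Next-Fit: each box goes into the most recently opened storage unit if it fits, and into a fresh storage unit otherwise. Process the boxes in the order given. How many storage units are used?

storage unit 1: place 103 ft³, 47 ft³ left
storage unit 2: place 108 ft³, 42 ft³ left
storage unit 3: place 94 ft³, 56 ft³ left
storage unit 4: place 105 ft³, 45 ft³ left
storage unit 4: place 43 ft³, 2 ft³ left
storage unit 5: place 81 ft³, 69 ft³ left
storage unit 5: place 34 ft³, 35 ft³ left
storage unit 5: place 24 ft³, 11 ft³ left
storage unit 6: place 30 ft³, 120 ft³ left
storage unit 6: place 14 ft³, 106 ft³ left
storage unit 6: place 43 ft³, 63 ft³ left
storage unit 6: place 33 ft³, 30 ft³ left
storage unit 7: place 105 ft³, 45 ft³ left
storage unit 8: place 106 ft³, 44 ft³ left
storage unit 9: place 98 ft³, 52 ft³ left
storage unit 9: place 40 ft³, 12 ft³ left
storage unit 10: place 95 ft³, 55 ft³ left
storage unit 10: place 29 ft³, 26 ft³ left

10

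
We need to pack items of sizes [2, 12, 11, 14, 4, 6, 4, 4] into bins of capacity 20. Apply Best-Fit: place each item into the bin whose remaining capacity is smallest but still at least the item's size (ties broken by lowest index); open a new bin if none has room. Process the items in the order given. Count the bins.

3

2 → bin 1 (remaining 18)
12 → bin 1 (remaining 6)
11 → bin 2 (remaining 9)
14 → bin 3 (remaining 6)
4 → bin 1 (remaining 2)
6 → bin 3 (remaining 0)
4 → bin 2 (remaining 5)
4 → bin 2 (remaining 1)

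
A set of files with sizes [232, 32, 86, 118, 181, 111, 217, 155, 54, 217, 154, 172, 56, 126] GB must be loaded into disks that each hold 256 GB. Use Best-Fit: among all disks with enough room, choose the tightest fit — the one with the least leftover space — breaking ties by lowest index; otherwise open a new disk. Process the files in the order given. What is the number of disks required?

232 GB → disk 1 (remaining 24 GB)
32 GB → disk 2 (remaining 224 GB)
86 GB → disk 2 (remaining 138 GB)
118 GB → disk 2 (remaining 20 GB)
181 GB → disk 3 (remaining 75 GB)
111 GB → disk 4 (remaining 145 GB)
217 GB → disk 5 (remaining 39 GB)
155 GB → disk 6 (remaining 101 GB)
54 GB → disk 3 (remaining 21 GB)
217 GB → disk 7 (remaining 39 GB)
154 GB → disk 8 (remaining 102 GB)
172 GB → disk 9 (remaining 84 GB)
56 GB → disk 9 (remaining 28 GB)
126 GB → disk 4 (remaining 19 GB)
Final disks: [232] [32,86,118] [181,54] [111,126] [217] [155] [217] [154] [172,56].

9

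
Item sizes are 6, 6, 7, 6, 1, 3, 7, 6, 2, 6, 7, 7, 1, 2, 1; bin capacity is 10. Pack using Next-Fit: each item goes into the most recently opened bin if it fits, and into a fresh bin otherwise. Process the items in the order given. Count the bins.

10

6 → bin 1 (remaining 4)
6 → bin 2 (remaining 4)
7 → bin 3 (remaining 3)
6 → bin 4 (remaining 4)
1 → bin 4 (remaining 3)
3 → bin 4 (remaining 0)
7 → bin 5 (remaining 3)
6 → bin 6 (remaining 4)
2 → bin 6 (remaining 2)
6 → bin 7 (remaining 4)
7 → bin 8 (remaining 3)
7 → bin 9 (remaining 3)
1 → bin 9 (remaining 2)
2 → bin 9 (remaining 0)
1 → bin 10 (remaining 9)
Final bins: [6] [6] [7] [6,1,3] [7] [6,2] [6] [7] [7,1,2] [1].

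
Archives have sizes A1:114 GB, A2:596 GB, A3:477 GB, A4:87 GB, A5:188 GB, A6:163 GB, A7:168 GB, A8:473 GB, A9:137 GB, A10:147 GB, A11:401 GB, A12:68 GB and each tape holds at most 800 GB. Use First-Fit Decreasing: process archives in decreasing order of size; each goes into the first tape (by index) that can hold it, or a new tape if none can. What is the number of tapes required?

4

Sorted descending: 596, 477, 473, 401, 188, 168, 163, 147, 137, 114, 87, 68.
596 GB → tape 1 (remaining 204 GB)
477 GB → tape 2 (remaining 323 GB)
473 GB → tape 3 (remaining 327 GB)
401 GB → tape 4 (remaining 399 GB)
188 GB → tape 1 (remaining 16 GB)
168 GB → tape 2 (remaining 155 GB)
163 GB → tape 3 (remaining 164 GB)
147 GB → tape 2 (remaining 8 GB)
137 GB → tape 3 (remaining 27 GB)
114 GB → tape 4 (remaining 285 GB)
87 GB → tape 4 (remaining 198 GB)
68 GB → tape 4 (remaining 130 GB)
Final tapes: [596,188] [477,168,147] [473,163,137] [401,114,87,68].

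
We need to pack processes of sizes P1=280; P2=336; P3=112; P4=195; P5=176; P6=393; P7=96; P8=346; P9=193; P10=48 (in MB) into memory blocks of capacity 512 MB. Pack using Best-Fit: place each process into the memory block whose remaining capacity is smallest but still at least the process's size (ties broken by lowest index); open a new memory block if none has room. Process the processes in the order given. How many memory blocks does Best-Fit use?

memory block 1: place P1 (280 MB), 232 MB left
memory block 2: place P2 (336 MB), 176 MB left
memory block 2: place P3 (112 MB), 64 MB left
memory block 1: place P4 (195 MB), 37 MB left
memory block 3: place P5 (176 MB), 336 MB left
memory block 4: place P6 (393 MB), 119 MB left
memory block 4: place P7 (96 MB), 23 MB left
memory block 5: place P8 (346 MB), 166 MB left
memory block 3: place P9 (193 MB), 143 MB left
memory block 2: place P10 (48 MB), 16 MB left

5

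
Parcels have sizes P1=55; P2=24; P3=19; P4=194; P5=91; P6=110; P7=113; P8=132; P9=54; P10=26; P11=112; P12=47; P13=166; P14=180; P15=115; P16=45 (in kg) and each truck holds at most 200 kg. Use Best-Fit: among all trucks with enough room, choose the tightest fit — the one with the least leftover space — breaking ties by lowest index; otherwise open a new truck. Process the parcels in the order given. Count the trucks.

9

truck 1: place P1 (55 kg), 145 kg left
truck 1: place P2 (24 kg), 121 kg left
truck 1: place P3 (19 kg), 102 kg left
truck 2: place P4 (194 kg), 6 kg left
truck 1: place P5 (91 kg), 11 kg left
truck 3: place P6 (110 kg), 90 kg left
truck 4: place P7 (113 kg), 87 kg left
truck 5: place P8 (132 kg), 68 kg left
truck 5: place P9 (54 kg), 14 kg left
truck 4: place P10 (26 kg), 61 kg left
truck 6: place P11 (112 kg), 88 kg left
truck 4: place P12 (47 kg), 14 kg left
truck 7: place P13 (166 kg), 34 kg left
truck 8: place P14 (180 kg), 20 kg left
truck 9: place P15 (115 kg), 85 kg left
truck 9: place P16 (45 kg), 40 kg left
Final trucks: [55,24,19,91] [194] [110] [113,26,47] [132,54] [112] [166] [180] [115,45].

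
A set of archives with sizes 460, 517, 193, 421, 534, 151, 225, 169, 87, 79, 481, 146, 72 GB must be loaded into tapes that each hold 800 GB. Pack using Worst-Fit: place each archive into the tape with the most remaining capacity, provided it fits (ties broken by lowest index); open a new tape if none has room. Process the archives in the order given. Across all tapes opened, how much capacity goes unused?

Put 460 GB in tape 1; 340 GB remain.
Put 517 GB in tape 2; 283 GB remain.
Put 193 GB in tape 1; 147 GB remain.
Put 421 GB in tape 3; 379 GB remain.
Put 534 GB in tape 4; 266 GB remain.
Put 151 GB in tape 3; 228 GB remain.
Put 225 GB in tape 2; 58 GB remain.
Put 169 GB in tape 4; 97 GB remain.
Put 87 GB in tape 3; 141 GB remain.
Put 79 GB in tape 1; 68 GB remain.
Put 481 GB in tape 5; 319 GB remain.
Put 146 GB in tape 5; 173 GB remain.
Put 72 GB in tape 5; 101 GB remain.
5 tapes × 800 GB = 4000 GB; used 3535 GB; unused 465 GB.

465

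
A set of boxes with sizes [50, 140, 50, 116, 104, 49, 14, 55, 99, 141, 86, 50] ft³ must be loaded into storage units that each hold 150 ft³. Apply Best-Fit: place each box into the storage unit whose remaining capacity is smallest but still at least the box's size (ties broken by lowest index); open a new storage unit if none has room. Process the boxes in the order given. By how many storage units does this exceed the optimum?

0

Best-Fit: [50,50,49] [140] [116,14] [104] [55,86] [99,50] [141] → 7 storage units.
Total size 954 ft³; any packing needs at least ⌈954/150⌉ = 7 storage units.
So 7 is already optimal.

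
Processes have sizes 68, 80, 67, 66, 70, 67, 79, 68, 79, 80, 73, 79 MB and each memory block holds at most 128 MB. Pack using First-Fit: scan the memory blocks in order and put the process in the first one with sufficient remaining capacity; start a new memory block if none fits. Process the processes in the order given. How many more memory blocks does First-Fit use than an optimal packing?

First-Fit: [68] [80] [67] [66] [70] [67] [79] [68] [79] [80] [73] [79] → 12 memory blocks.
12 processes exceed 64 MB (half the capacity), and no two of those can share a memory block, so at least 12 memory blocks are needed.
So 12 is already optimal.

0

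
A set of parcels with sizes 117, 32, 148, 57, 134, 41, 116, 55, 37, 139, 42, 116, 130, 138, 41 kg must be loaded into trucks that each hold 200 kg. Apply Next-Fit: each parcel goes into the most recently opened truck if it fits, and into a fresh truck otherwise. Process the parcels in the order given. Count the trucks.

Put 117 kg in truck 1; 83 kg remain.
Put 32 kg in truck 1; 51 kg remain.
Put 148 kg in truck 2; 52 kg remain.
Put 57 kg in truck 3; 143 kg remain.
Put 134 kg in truck 3; 9 kg remain.
Put 41 kg in truck 4; 159 kg remain.
Put 116 kg in truck 4; 43 kg remain.
Put 55 kg in truck 5; 145 kg remain.
Put 37 kg in truck 5; 108 kg remain.
Put 139 kg in truck 6; 61 kg remain.
Put 42 kg in truck 6; 19 kg remain.
Put 116 kg in truck 7; 84 kg remain.
Put 130 kg in truck 8; 70 kg remain.
Put 138 kg in truck 9; 62 kg remain.
Put 41 kg in truck 9; 21 kg remain.

9 trucks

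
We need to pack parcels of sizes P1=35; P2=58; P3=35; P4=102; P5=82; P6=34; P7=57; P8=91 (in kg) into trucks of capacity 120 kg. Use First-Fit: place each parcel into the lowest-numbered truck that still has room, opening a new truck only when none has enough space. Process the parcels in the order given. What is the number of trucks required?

5 trucks

truck 1: place P1 (35 kg), 85 kg left
truck 1: place P2 (58 kg), 27 kg left
truck 2: place P3 (35 kg), 85 kg left
truck 3: place P4 (102 kg), 18 kg left
truck 2: place P5 (82 kg), 3 kg left
truck 4: place P6 (34 kg), 86 kg left
truck 4: place P7 (57 kg), 29 kg left
truck 5: place P8 (91 kg), 29 kg left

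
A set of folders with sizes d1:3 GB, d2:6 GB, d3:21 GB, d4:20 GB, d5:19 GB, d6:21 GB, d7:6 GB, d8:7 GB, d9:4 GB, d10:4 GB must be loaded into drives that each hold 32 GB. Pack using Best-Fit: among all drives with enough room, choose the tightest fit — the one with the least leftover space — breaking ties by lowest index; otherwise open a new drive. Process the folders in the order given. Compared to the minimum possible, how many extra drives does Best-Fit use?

Best-Fit: [3,6,21] [20,7,4] [19] [21,6,4] → 4 drives.
Total size 111 GB; any packing needs at least ⌈111/32⌉ = 4 drives.
So 4 is already optimal.

0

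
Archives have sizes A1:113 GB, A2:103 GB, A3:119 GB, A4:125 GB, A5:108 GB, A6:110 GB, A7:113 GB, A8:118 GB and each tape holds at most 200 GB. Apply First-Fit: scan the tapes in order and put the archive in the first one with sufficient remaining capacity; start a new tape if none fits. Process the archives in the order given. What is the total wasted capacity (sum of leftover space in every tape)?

tape 1: place A1 (113 GB), 87 GB left
tape 2: place A2 (103 GB), 97 GB left
tape 3: place A3 (119 GB), 81 GB left
tape 4: place A4 (125 GB), 75 GB left
tape 5: place A5 (108 GB), 92 GB left
tape 6: place A6 (110 GB), 90 GB left
tape 7: place A7 (113 GB), 87 GB left
tape 8: place A8 (118 GB), 82 GB left
8 tapes × 200 GB = 1600 GB; used 909 GB; unused 691 GB.

691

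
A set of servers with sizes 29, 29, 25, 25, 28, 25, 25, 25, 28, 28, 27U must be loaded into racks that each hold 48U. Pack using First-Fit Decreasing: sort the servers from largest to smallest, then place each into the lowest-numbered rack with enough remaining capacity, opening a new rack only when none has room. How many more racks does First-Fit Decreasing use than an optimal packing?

First-Fit Decreasing: [29] [29] [28] [28] [28] [27] [25] [25] [25] [25] [25] → 11 racks.
11 servers exceed 24U (half the capacity), and no two of those can share a rack, so at least 11 racks are needed.
So 11 is already optimal.

0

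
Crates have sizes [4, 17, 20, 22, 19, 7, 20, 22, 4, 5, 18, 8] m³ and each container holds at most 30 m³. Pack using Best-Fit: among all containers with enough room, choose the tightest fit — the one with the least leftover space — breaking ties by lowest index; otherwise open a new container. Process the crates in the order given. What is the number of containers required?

7 containers

Put 4 m³ in container 1; 26 m³ remain.
Put 17 m³ in container 1; 9 m³ remain.
Put 20 m³ in container 2; 10 m³ remain.
Put 22 m³ in container 3; 8 m³ remain.
Put 19 m³ in container 4; 11 m³ remain.
Put 7 m³ in container 3; 1 m³ remain.
Put 20 m³ in container 5; 10 m³ remain.
Put 22 m³ in container 6; 8 m³ remain.
Put 4 m³ in container 6; 4 m³ remain.
Put 5 m³ in container 1; 4 m³ remain.
Put 18 m³ in container 7; 12 m³ remain.
Put 8 m³ in container 2; 2 m³ remain.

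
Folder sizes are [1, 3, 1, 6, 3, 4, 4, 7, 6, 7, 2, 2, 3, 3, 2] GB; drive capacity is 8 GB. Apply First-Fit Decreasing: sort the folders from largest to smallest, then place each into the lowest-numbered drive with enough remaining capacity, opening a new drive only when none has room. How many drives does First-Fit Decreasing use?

Sorted descending: 7, 7, 6, 6, 4, 4, 3, 3, 3, 3, 2, 2, 2, 1, 1.
drive 1: place 7 GB, 1 GB left
drive 2: place 7 GB, 1 GB left
drive 3: place 6 GB, 2 GB left
drive 4: place 6 GB, 2 GB left
drive 5: place 4 GB, 4 GB left
drive 5: place 4 GB, 0 GB left
drive 6: place 3 GB, 5 GB left
drive 6: place 3 GB, 2 GB left
drive 7: place 3 GB, 5 GB left
drive 7: place 3 GB, 2 GB left
drive 3: place 2 GB, 0 GB left
drive 4: place 2 GB, 0 GB left
drive 6: place 2 GB, 0 GB left
drive 1: place 1 GB, 0 GB left
drive 2: place 1 GB, 0 GB left
Final drives: [7,1] [7,1] [6,2] [6,2] [4,4] [3,3,2] [3,3].

7 drives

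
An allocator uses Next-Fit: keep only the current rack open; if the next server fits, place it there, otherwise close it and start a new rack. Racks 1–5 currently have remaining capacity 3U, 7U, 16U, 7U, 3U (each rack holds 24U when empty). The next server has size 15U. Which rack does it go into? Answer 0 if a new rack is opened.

Next-Fit only looks at rack 5, which has 3U free.
15U does not fit, so a new rack is opened.

0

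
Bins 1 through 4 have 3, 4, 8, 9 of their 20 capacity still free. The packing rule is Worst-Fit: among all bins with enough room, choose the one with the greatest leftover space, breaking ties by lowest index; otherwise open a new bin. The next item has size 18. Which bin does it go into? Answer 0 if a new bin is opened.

No bin has ≥ 18 free, so a new bin is opened.

0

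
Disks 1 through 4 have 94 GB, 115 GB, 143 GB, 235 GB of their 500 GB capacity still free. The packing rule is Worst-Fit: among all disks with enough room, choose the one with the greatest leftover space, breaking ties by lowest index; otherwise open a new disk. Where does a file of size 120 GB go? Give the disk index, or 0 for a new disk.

4

Disks with room: disk 3 (143 GB), disk 4 (235 GB).
Most room is disk 4 with 235 GB free.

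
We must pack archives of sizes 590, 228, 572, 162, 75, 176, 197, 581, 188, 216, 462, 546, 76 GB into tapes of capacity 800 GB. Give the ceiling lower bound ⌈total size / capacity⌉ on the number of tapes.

Total size = 590 + 228 + 572 + 162 + 75 + 176 + 197 + 581 + 188 + 216 + 462 + 546 + 76 = 4069 GB.
⌈4069 / 800⌉ = 6.

6 tapes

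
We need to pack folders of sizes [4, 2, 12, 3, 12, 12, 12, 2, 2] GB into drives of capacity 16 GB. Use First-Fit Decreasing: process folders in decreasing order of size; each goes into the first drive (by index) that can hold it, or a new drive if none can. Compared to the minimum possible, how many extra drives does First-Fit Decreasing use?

First-Fit Decreasing: [12,4] [12,3] [12,2,2] [12,2] → 4 drives.
Total size 61 GB; any packing needs at least ⌈61/16⌉ = 4 drives.
So 4 is already optimal.

0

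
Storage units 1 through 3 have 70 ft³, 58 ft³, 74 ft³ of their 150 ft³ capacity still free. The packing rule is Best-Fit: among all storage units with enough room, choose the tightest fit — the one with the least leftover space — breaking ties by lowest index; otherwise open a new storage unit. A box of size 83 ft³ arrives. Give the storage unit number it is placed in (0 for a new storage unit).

0

No storage unit has ≥ 83 ft³ free, so a new storage unit is opened.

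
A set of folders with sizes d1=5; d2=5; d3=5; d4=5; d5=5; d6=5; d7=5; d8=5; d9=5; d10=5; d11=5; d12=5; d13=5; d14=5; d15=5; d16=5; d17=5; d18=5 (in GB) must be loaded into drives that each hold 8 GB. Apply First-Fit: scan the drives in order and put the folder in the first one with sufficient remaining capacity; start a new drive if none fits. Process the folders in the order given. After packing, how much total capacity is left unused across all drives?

drive 1: place d1 (5 GB), 3 GB left
drive 2: place d2 (5 GB), 3 GB left
drive 3: place d3 (5 GB), 3 GB left
drive 4: place d4 (5 GB), 3 GB left
drive 5: place d5 (5 GB), 3 GB left
drive 6: place d6 (5 GB), 3 GB left
drive 7: place d7 (5 GB), 3 GB left
drive 8: place d8 (5 GB), 3 GB left
drive 9: place d9 (5 GB), 3 GB left
drive 10: place d10 (5 GB), 3 GB left
drive 11: place d11 (5 GB), 3 GB left
drive 12: place d12 (5 GB), 3 GB left
drive 13: place d13 (5 GB), 3 GB left
drive 14: place d14 (5 GB), 3 GB left
drive 15: place d15 (5 GB), 3 GB left
drive 16: place d16 (5 GB), 3 GB left
drive 17: place d17 (5 GB), 3 GB left
drive 18: place d18 (5 GB), 3 GB left
18 drives × 8 GB = 144 GB; used 90 GB; unused 54 GB.

54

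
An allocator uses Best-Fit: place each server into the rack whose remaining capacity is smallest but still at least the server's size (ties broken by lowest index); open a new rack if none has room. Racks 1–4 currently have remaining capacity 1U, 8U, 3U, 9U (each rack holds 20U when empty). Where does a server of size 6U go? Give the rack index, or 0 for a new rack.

2

Racks with room: rack 2 (8U), rack 4 (9U).
Tightest fit is rack 2 with 8U free.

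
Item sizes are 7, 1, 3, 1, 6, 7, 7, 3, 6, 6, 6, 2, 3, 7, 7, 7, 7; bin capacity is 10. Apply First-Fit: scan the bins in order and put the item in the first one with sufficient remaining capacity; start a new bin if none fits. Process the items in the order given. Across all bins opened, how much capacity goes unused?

Put 7 in bin 1; 3 remain.
Put 1 in bin 1; 2 remain.
Put 3 in bin 2; 7 remain.
Put 1 in bin 1; 1 remain.
Put 6 in bin 2; 1 remain.
Put 7 in bin 3; 3 remain.
Put 7 in bin 4; 3 remain.
Put 3 in bin 3; 0 remain.
Put 6 in bin 5; 4 remain.
Put 6 in bin 6; 4 remain.
Put 6 in bin 7; 4 remain.
Put 2 in bin 4; 1 remain.
Put 3 in bin 5; 1 remain.
Put 7 in bin 8; 3 remain.
Put 7 in bin 9; 3 remain.
Put 7 in bin 10; 3 remain.
Put 7 in bin 11; 3 remain.
11 bins × 10 = 110; used 86; unused 24.

24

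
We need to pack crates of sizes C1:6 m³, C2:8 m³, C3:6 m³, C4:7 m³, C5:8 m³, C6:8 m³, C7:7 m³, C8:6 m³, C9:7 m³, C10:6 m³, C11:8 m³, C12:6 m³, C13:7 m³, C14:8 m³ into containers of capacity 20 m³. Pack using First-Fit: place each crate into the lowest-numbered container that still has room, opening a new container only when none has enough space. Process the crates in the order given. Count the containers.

Put C1 (6 m³) in container 1; 14 m³ remain.
Put C2 (8 m³) in container 1; 6 m³ remain.
Put C3 (6 m³) in container 1; 0 m³ remain.
Put C4 (7 m³) in container 2; 13 m³ remain.
Put C5 (8 m³) in container 2; 5 m³ remain.
Put C6 (8 m³) in container 3; 12 m³ remain.
Put C7 (7 m³) in container 3; 5 m³ remain.
Put C8 (6 m³) in container 4; 14 m³ remain.
Put C9 (7 m³) in container 4; 7 m³ remain.
Put C10 (6 m³) in container 4; 1 m³ remain.
Put C11 (8 m³) in container 5; 12 m³ remain.
Put C12 (6 m³) in container 5; 6 m³ remain.
Put C13 (7 m³) in container 6; 13 m³ remain.
Put C14 (8 m³) in container 6; 5 m³ remain.
Final containers: [6,8,6] [7,8] [8,7] [6,7,6] [8,6] [7,8].

6 containers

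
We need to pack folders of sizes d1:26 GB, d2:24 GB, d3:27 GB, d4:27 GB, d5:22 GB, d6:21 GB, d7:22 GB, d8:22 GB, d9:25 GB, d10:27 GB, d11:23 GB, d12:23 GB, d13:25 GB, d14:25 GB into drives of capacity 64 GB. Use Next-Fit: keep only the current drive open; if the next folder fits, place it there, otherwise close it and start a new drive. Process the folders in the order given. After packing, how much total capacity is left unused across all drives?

drive 1: place d1 (26 GB), 38 GB left
drive 1: place d2 (24 GB), 14 GB left
drive 2: place d3 (27 GB), 37 GB left
drive 2: place d4 (27 GB), 10 GB left
drive 3: place d5 (22 GB), 42 GB left
drive 3: place d6 (21 GB), 21 GB left
drive 4: place d7 (22 GB), 42 GB left
drive 4: place d8 (22 GB), 20 GB left
drive 5: place d9 (25 GB), 39 GB left
drive 5: place d10 (27 GB), 12 GB left
drive 6: place d11 (23 GB), 41 GB left
drive 6: place d12 (23 GB), 18 GB left
drive 7: place d13 (25 GB), 39 GB left
drive 7: place d14 (25 GB), 14 GB left
7 drives × 64 GB = 448 GB; used 339 GB; unused 109 GB.

109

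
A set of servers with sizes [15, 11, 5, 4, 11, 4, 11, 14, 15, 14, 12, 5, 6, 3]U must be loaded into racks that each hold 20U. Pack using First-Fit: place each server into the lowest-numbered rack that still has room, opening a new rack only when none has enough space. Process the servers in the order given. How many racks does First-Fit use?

rack 1: place 15U, 5U left
rack 2: place 11U, 9U left
rack 1: place 5U, 0U left
rack 2: place 4U, 5U left
rack 3: place 11U, 9U left
rack 2: place 4U, 1U left
rack 4: place 11U, 9U left
rack 5: place 14U, 6U left
rack 6: place 15U, 5U left
rack 7: place 14U, 6U left
rack 8: place 12U, 8U left
rack 3: place 5U, 4U left
rack 4: place 6U, 3U left
rack 3: place 3U, 1U left
Final racks: [15,5] [11,4,4] [11,5,3] [11,6] [14] [15] [14] [12].

8 racks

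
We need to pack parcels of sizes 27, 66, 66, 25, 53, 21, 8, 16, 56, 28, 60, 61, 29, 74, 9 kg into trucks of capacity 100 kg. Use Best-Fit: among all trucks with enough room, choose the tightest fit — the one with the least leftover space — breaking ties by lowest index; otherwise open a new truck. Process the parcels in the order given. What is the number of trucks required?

7 trucks

truck 1: place 27 kg, 73 kg left
truck 1: place 66 kg, 7 kg left
truck 2: place 66 kg, 34 kg left
truck 2: place 25 kg, 9 kg left
truck 3: place 53 kg, 47 kg left
truck 3: place 21 kg, 26 kg left
truck 2: place 8 kg, 1 kg left
truck 3: place 16 kg, 10 kg left
truck 4: place 56 kg, 44 kg left
truck 4: place 28 kg, 16 kg left
truck 5: place 60 kg, 40 kg left
truck 6: place 61 kg, 39 kg left
truck 6: place 29 kg, 10 kg left
truck 7: place 74 kg, 26 kg left
truck 3: place 9 kg, 1 kg left
Final trucks: [27,66] [66,25,8] [53,21,16,9] [56,28] [60] [61,29] [74].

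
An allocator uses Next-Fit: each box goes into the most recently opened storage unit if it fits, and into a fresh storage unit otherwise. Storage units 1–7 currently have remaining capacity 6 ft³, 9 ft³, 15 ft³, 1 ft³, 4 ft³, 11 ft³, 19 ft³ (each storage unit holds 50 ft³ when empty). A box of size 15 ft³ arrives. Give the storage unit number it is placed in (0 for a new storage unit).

7

Next-Fit only looks at storage unit 7, which has 19 ft³ free.
15 ft³ fits there.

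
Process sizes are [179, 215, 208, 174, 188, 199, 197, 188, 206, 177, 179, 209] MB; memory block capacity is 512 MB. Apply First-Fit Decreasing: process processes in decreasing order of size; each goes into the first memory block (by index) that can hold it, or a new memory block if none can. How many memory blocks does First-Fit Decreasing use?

6

Sorted descending: 215, 209, 208, 206, 199, 197, 188, 188, 179, 179, 177, 174.
215 MB → memory block 1 (remaining 297 MB)
209 MB → memory block 1 (remaining 88 MB)
208 MB → memory block 2 (remaining 304 MB)
206 MB → memory block 2 (remaining 98 MB)
199 MB → memory block 3 (remaining 313 MB)
197 MB → memory block 3 (remaining 116 MB)
188 MB → memory block 4 (remaining 324 MB)
188 MB → memory block 4 (remaining 136 MB)
179 MB → memory block 5 (remaining 333 MB)
179 MB → memory block 5 (remaining 154 MB)
177 MB → memory block 6 (remaining 335 MB)
174 MB → memory block 6 (remaining 161 MB)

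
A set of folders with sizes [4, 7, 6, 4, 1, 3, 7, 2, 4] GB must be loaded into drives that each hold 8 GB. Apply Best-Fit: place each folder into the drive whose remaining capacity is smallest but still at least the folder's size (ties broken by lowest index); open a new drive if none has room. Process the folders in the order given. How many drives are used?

5 drives

4 GB → drive 1 (remaining 4 GB)
7 GB → drive 2 (remaining 1 GB)
6 GB → drive 3 (remaining 2 GB)
4 GB → drive 1 (remaining 0 GB)
1 GB → drive 2 (remaining 0 GB)
3 GB → drive 4 (remaining 5 GB)
7 GB → drive 5 (remaining 1 GB)
2 GB → drive 3 (remaining 0 GB)
4 GB → drive 4 (remaining 1 GB)
Final drives: [4,4] [7,1] [6,2] [3,4] [7].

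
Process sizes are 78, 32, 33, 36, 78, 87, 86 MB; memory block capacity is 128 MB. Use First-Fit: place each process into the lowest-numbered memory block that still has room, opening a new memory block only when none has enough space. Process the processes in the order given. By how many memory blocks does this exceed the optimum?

First-Fit: [78,32] [33,36] [78] [87] [86] → 5 memory blocks.
Total size 430 MB; any packing needs at least ⌈430/128⌉ = 4 memory blocks.
An optimal packing achieves that bound: [87,36] [86,33] [78,32] [78] → 4 memory blocks.
Excess: 5 − 4 = 1.

1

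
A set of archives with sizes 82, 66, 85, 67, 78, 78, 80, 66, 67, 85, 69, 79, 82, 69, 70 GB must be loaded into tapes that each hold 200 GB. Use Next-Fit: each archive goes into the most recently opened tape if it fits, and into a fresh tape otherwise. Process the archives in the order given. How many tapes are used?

8

82 GB → tape 1 (remaining 118 GB)
66 GB → tape 1 (remaining 52 GB)
85 GB → tape 2 (remaining 115 GB)
67 GB → tape 2 (remaining 48 GB)
78 GB → tape 3 (remaining 122 GB)
78 GB → tape 3 (remaining 44 GB)
80 GB → tape 4 (remaining 120 GB)
66 GB → tape 4 (remaining 54 GB)
67 GB → tape 5 (remaining 133 GB)
85 GB → tape 5 (remaining 48 GB)
69 GB → tape 6 (remaining 131 GB)
79 GB → tape 6 (remaining 52 GB)
82 GB → tape 7 (remaining 118 GB)
69 GB → tape 7 (remaining 49 GB)
70 GB → tape 8 (remaining 130 GB)
Final tapes: [82,66] [85,67] [78,78] [80,66] [67,85] [69,79] [82,69] [70].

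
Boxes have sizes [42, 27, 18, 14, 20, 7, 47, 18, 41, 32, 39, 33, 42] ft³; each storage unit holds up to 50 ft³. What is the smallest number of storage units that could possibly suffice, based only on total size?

8 storage units

Total size = 42 + 27 + 18 + 14 + 20 + 7 + 47 + 18 + 41 + 32 + 39 + 33 + 42 = 380 ft³.
⌈380 / 50⌉ = 8.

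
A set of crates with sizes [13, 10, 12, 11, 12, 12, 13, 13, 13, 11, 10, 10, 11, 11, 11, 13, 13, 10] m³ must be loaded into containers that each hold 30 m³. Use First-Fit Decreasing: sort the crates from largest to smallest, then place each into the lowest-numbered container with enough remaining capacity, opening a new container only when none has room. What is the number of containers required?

9 containers

Sorted descending: 13, 13, 13, 13, 13, 13, 12, 12, 12, 11, 11, 11, 11, 11, 10, 10, 10, 10.
13 m³ → container 1 (remaining 17 m³)
13 m³ → container 1 (remaining 4 m³)
13 m³ → container 2 (remaining 17 m³)
13 m³ → container 2 (remaining 4 m³)
13 m³ → container 3 (remaining 17 m³)
13 m³ → container 3 (remaining 4 m³)
12 m³ → container 4 (remaining 18 m³)
12 m³ → container 4 (remaining 6 m³)
12 m³ → container 5 (remaining 18 m³)
11 m³ → container 5 (remaining 7 m³)
11 m³ → container 6 (remaining 19 m³)
11 m³ → container 6 (remaining 8 m³)
11 m³ → container 7 (remaining 19 m³)
11 m³ → container 7 (remaining 8 m³)
10 m³ → container 8 (remaining 20 m³)
10 m³ → container 8 (remaining 10 m³)
10 m³ → container 8 (remaining 0 m³)
10 m³ → container 9 (remaining 20 m³)
Final containers: [13,13] [13,13] [13,13] [12,12] [12,11] [11,11] [11,11] [10,10,10] [10].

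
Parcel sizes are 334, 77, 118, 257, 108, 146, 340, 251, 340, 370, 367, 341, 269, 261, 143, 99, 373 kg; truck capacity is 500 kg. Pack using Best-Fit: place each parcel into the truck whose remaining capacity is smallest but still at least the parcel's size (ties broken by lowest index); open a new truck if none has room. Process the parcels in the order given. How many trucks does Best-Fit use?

334 kg → truck 1 (remaining 166 kg)
77 kg → truck 1 (remaining 89 kg)
118 kg → truck 2 (remaining 382 kg)
257 kg → truck 2 (remaining 125 kg)
108 kg → truck 2 (remaining 17 kg)
146 kg → truck 3 (remaining 354 kg)
340 kg → truck 3 (remaining 14 kg)
251 kg → truck 4 (remaining 249 kg)
340 kg → truck 5 (remaining 160 kg)
370 kg → truck 6 (remaining 130 kg)
367 kg → truck 7 (remaining 133 kg)
341 kg → truck 8 (remaining 159 kg)
269 kg → truck 9 (remaining 231 kg)
261 kg → truck 10 (remaining 239 kg)
143 kg → truck 8 (remaining 16 kg)
99 kg → truck 6 (remaining 31 kg)
373 kg → truck 11 (remaining 127 kg)

11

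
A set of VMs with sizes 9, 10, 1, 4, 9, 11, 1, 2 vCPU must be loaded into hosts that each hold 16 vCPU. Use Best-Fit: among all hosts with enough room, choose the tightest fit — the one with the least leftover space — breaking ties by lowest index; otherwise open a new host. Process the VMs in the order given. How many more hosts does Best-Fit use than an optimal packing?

0

Best-Fit: [9] [10,1,4,1] [9] [11,2] → 4 hosts.
4 VMs exceed 8 vCPU (half the capacity), and no two of those can share a host, so at least 4 hosts are needed.
So 4 is already optimal.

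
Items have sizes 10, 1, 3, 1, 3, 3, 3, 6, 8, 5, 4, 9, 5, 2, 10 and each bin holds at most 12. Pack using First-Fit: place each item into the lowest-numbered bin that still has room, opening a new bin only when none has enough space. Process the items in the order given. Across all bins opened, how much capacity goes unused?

10 → bin 1 (remaining 2)
1 → bin 1 (remaining 1)
3 → bin 2 (remaining 9)
1 → bin 1 (remaining 0)
3 → bin 2 (remaining 6)
3 → bin 2 (remaining 3)
3 → bin 2 (remaining 0)
6 → bin 3 (remaining 6)
8 → bin 4 (remaining 4)
5 → bin 3 (remaining 1)
4 → bin 4 (remaining 0)
9 → bin 5 (remaining 3)
5 → bin 6 (remaining 7)
2 → bin 5 (remaining 1)
10 → bin 7 (remaining 2)
7 bins × 12 = 84; used 73; unused 11.

11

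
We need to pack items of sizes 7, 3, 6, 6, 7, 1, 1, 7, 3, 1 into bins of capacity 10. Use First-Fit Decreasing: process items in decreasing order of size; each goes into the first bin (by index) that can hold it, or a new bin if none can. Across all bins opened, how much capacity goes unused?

Sorted descending: 7, 7, 7, 6, 6, 3, 3, 1, 1, 1.
bin 1: place 7, 3 left
bin 2: place 7, 3 left
bin 3: place 7, 3 left
bin 4: place 6, 4 left
bin 5: place 6, 4 left
bin 1: place 3, 0 left
bin 2: place 3, 0 left
bin 3: place 1, 2 left
bin 3: place 1, 1 left
bin 3: place 1, 0 left
5 bins × 10 = 50; used 42; unused 8.

8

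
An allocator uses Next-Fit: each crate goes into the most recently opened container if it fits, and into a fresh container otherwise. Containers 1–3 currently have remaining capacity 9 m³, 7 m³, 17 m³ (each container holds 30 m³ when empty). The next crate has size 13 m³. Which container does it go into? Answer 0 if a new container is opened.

Next-Fit only looks at container 3, which has 17 m³ free.
13 m³ fits there.

3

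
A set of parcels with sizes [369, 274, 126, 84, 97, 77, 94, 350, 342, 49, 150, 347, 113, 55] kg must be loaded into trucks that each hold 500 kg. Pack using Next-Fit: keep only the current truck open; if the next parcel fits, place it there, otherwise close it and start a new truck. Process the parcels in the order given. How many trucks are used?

Put 369 kg in truck 1; 131 kg remain.
Put 274 kg in truck 2; 226 kg remain.
Put 126 kg in truck 2; 100 kg remain.
Put 84 kg in truck 2; 16 kg remain.
Put 97 kg in truck 3; 403 kg remain.
Put 77 kg in truck 3; 326 kg remain.
Put 94 kg in truck 3; 232 kg remain.
Put 350 kg in truck 4; 150 kg remain.
Put 342 kg in truck 5; 158 kg remain.
Put 49 kg in truck 5; 109 kg remain.
Put 150 kg in truck 6; 350 kg remain.
Put 347 kg in truck 6; 3 kg remain.
Put 113 kg in truck 7; 387 kg remain.
Put 55 kg in truck 7; 332 kg remain.
Final trucks: [369] [274,126,84] [97,77,94] [350] [342,49] [150,347] [113,55].

7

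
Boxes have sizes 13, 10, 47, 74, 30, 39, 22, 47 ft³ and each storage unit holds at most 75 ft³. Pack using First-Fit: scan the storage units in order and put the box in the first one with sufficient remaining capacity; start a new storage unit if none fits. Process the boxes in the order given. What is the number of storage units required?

4

storage unit 1: place 13 ft³, 62 ft³ left
storage unit 1: place 10 ft³, 52 ft³ left
storage unit 1: place 47 ft³, 5 ft³ left
storage unit 2: place 74 ft³, 1 ft³ left
storage unit 3: place 30 ft³, 45 ft³ left
storage unit 3: place 39 ft³, 6 ft³ left
storage unit 4: place 22 ft³, 53 ft³ left
storage unit 4: place 47 ft³, 6 ft³ left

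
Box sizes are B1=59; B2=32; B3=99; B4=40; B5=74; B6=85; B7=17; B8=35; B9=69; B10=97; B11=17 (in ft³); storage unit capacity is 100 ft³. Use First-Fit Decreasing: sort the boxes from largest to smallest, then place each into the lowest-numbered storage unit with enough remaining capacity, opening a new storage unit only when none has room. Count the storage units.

Sorted descending: 99, 97, 85, 74, 69, 59, 40, 35, 32, 17, 17.
storage unit 1: place 99 ft³, 1 ft³ left
storage unit 2: place 97 ft³, 3 ft³ left
storage unit 3: place 85 ft³, 15 ft³ left
storage unit 4: place 74 ft³, 26 ft³ left
storage unit 5: place 69 ft³, 31 ft³ left
storage unit 6: place 59 ft³, 41 ft³ left
storage unit 6: place 40 ft³, 1 ft³ left
storage unit 7: place 35 ft³, 65 ft³ left
storage unit 7: place 32 ft³, 33 ft³ left
storage unit 4: place 17 ft³, 9 ft³ left
storage unit 5: place 17 ft³, 14 ft³ left
Final storage units: [99] [97] [85] [74,17] [69,17] [59,40] [35,32].

7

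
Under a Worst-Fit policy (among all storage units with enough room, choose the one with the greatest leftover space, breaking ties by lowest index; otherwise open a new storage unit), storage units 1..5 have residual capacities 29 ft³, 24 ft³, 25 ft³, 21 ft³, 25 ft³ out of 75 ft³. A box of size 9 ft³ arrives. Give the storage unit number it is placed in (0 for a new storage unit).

Storage units with room: storage unit 1 (29 ft³), storage unit 2 (24 ft³), storage unit 3 (25 ft³), storage unit 4 (21 ft³), storage unit 5 (25 ft³).
Most room is storage unit 1 with 29 ft³ free.

1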